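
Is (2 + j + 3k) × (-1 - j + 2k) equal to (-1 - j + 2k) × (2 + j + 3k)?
No: pq = -7 + 5i - 3j + k ≠ -7 - 5i - 3j + k = qp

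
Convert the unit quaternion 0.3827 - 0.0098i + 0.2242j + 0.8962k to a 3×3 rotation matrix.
[[-0.7069, -0.6903, 0.154], [0.6816, -0.6065, 0.4094], [-0.1892, 0.3944, 0.8993]]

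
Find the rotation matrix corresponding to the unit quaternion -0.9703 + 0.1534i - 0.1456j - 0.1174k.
[[0.93, -0.2725, 0.2465], [0.1832, 0.9254, 0.3319], [-0.3186, -0.2635, 0.9105]]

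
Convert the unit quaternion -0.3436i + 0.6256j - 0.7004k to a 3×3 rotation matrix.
[[-0.7639, -0.4299, 0.4813], [-0.4299, -0.2172, -0.8763], [0.4813, -0.8763, -0.0189]]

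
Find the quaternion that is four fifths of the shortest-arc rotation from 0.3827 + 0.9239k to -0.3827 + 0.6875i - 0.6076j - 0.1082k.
0.4472 - 0.6179i + 0.5461j + 0.3463k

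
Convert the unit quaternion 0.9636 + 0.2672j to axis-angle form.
axis = (0, 1, 0), θ = 31°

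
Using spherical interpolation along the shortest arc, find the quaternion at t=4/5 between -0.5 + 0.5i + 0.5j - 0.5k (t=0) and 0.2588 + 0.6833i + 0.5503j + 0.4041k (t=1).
0.0986 + 0.7417i + 0.623j + 0.2282k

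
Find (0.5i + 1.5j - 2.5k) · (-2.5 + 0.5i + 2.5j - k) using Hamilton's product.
-6.5 + 3.5i - 4.5j + 6.75k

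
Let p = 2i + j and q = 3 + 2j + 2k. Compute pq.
-2 + 8i - j + 4k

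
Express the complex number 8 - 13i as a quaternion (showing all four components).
8 - 13i + 0j + 0k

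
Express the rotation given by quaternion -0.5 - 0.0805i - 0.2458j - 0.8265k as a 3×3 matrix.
[[-0.487, -0.7869, 0.3789], [0.8661, -0.3792, 0.3258], [-0.1127, 0.4868, 0.8662]]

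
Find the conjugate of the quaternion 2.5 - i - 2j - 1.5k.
2.5 + i + 2j + 1.5k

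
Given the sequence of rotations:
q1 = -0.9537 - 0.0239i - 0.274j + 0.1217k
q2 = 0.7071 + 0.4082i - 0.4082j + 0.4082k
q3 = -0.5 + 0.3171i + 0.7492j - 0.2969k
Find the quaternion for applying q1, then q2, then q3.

q2 · q1 = -0.8261 - 0.344i + 0.1361j - 0.4248k
q3 · q2 · q1 = 0.294 - 0.3678i - 0.4501j + 0.7586k
0.294 - 0.3678i - 0.4501j + 0.7586k


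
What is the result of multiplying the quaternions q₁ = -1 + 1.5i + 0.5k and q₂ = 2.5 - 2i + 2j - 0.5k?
0.75 + 4.75i - 2.25j + 4.75k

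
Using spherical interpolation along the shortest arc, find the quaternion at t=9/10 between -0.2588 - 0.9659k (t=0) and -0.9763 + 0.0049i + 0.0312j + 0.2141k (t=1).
-0.9975 + 0.0048i + 0.0306j + 0.0632k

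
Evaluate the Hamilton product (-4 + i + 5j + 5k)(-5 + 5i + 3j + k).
-5 - 35i - 13j - 51k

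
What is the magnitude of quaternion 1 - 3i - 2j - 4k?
√30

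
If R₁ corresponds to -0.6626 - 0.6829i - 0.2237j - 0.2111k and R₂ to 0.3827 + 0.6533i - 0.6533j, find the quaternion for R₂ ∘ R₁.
0.0464 - 0.5563i + 0.4852j - 0.6731k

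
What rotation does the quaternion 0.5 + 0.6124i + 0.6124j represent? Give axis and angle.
axis = (√2/2, √2/2, 0), θ = 2π/3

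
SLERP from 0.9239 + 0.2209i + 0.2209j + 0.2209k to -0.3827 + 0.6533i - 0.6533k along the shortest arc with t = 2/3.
0.6827 - 0.4114i + 0.0926j + 0.5967k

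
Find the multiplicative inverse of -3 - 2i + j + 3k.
-0.1304 + 0.087i - 0.0435j - 0.1304k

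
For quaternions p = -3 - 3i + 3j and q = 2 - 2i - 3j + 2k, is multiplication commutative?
No: pq = -3 + 6i + 21j + 9k ≠ -3 - 6i + 9j - 21k = qp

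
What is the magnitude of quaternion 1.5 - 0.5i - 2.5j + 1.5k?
√11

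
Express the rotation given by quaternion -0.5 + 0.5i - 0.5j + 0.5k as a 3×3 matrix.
[[0, 0, 1], [-1, 0, 0], [0, -1, 0]]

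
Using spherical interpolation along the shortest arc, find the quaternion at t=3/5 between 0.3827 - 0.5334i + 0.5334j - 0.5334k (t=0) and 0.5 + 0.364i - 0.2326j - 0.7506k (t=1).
0.561 - 0.0092i + 0.1049j - 0.8211k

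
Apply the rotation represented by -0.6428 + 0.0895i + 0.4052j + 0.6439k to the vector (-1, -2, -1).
(-1.237, -0.191, -2.105)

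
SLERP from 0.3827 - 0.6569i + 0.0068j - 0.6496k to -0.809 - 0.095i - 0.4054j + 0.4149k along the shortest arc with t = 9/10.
0.8003 + 0.01i + 0.3789j - 0.4647k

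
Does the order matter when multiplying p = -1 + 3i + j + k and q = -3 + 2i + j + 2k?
Yes: pq = -6 - 10i - 8j - 4k ≠ -6 - 12i - 6k = qp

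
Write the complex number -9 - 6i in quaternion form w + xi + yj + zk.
-9 - 6i + 0j + 0k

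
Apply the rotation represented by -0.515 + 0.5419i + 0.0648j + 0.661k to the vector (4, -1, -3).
(-2.229, -3.913, 2.392)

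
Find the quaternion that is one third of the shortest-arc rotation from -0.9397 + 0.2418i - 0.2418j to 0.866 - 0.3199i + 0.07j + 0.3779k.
-0.9343 + 0.2737i - 0.188j - 0.1295k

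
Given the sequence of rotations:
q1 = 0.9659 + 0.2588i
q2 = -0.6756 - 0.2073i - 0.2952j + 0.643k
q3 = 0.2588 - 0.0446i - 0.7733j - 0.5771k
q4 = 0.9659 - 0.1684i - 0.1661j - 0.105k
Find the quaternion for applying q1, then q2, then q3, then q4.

q2 · q1 = -0.5989 - 0.3751i - 0.1187j + 0.6975k
q3 · q2 · q1 = 0.139 - 0.6782i + 0.68j + 0.2414k
q4 · q3 · q2 · q1 = 0.1583 - 0.6472i + 0.7456j - 0.0086k
0.1583 - 0.6472i + 0.7456j - 0.0086k


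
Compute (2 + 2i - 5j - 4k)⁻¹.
0.0408 - 0.0408i + 0.102j + 0.0816k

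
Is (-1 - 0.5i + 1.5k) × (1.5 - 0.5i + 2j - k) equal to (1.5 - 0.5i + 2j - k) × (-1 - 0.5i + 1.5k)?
No: pq = -0.25 - 3.25i - 3.25j + 2.25k ≠ -0.25 + 2.75i - 0.75j + 4.25k = qp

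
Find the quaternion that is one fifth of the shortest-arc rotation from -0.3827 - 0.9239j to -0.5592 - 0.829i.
-0.4995 - 0.2272i - 0.836j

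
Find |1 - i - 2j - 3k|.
√15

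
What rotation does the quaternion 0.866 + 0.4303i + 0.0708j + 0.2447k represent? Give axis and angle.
axis = (0.8605, 0.1416, 0.4894), θ = π/3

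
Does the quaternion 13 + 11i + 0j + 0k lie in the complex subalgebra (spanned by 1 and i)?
Yes. The quaternion 13 + 11i has j- and k-coefficients y = z = 0, so it lies in the complex subalgebra spanned by 1 and i.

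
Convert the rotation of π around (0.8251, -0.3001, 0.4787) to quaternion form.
0.8251i - 0.3001j + 0.4787k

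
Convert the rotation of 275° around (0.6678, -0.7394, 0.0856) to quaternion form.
-0.7373 + 0.4512i - 0.4995j + 0.0578k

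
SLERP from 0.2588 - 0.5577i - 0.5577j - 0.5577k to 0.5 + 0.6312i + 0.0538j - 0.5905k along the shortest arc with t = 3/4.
0.5462 + 0.3659i - 0.1555j - 0.7373k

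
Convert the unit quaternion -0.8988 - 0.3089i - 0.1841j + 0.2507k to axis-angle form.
axis = (-0.7047, -0.42, 0.5719), θ = 308°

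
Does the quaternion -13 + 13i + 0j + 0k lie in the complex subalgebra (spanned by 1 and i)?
Yes. The quaternion -13 + 13i has j- and k-coefficients y = z = 0, so it lies in the complex subalgebra spanned by 1 and i.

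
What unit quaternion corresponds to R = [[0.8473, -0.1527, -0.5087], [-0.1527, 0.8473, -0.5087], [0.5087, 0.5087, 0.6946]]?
0.9205 + 0.2763i - 0.2763j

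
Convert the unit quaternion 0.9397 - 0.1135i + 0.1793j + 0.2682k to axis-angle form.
axis = (-0.3319, 0.5243, 0.7842), θ = 40°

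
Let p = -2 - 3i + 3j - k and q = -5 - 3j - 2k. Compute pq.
17 + 6i - 15j + 18k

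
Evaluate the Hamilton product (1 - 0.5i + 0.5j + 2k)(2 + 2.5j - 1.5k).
3.75 - 6.75i + 2.75j + 1.25k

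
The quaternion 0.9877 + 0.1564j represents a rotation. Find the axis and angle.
axis = (0, 1, 0), θ = 18°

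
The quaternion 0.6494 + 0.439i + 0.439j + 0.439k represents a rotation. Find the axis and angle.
axis = (√3/3, √3/3, √3/3), θ = 99°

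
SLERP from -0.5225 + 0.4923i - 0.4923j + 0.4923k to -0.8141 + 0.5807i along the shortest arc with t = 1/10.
-0.5699 + 0.5163i - 0.452j + 0.452k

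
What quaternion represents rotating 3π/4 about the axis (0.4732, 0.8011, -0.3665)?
0.3827 + 0.4372i + 0.7401j - 0.3386k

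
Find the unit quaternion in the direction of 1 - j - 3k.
0.3015 - 0.3015j - 0.9045k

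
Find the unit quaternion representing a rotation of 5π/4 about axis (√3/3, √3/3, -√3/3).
-0.3827 + 0.5334i + 0.5334j - 0.5334k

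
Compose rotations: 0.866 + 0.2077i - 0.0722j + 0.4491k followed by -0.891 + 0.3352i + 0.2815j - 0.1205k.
-0.7668 + 0.2229i + 0.1325j - 0.5872k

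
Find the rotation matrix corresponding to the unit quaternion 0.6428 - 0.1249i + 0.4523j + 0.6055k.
[[-0.1424, -0.8914, 0.4302], [0.6654, 0.2355, 0.7083], [-0.7327, 0.3872, 0.5596]]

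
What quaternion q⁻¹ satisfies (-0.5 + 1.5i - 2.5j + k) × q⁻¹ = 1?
-0.0513 - 0.1538i + 0.2564j - 0.1026k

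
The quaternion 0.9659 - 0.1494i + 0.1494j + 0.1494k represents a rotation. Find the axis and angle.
axis = (-√3/3, √3/3, √3/3), θ = π/6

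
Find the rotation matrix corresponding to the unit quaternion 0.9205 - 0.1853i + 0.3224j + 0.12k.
[[0.7633, -0.3404, 0.5491], [0.1014, 0.9025, 0.4185], [-0.638, -0.2638, 0.7234]]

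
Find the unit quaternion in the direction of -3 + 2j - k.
-0.8018 + 0.5345j - 0.2673k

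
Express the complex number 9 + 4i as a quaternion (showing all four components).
9 + 4i + 0j + 0k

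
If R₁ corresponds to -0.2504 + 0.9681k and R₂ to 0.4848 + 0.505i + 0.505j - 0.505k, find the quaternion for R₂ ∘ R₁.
0.3675 + 0.3624i - 0.6153j + 0.5958k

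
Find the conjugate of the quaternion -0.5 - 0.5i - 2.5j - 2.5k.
-0.5 + 0.5i + 2.5j + 2.5k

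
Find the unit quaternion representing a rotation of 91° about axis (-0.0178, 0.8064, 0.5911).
0.7009 - 0.0127i + 0.5752j + 0.4216k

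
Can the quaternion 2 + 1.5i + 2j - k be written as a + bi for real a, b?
No. The quaternion 2 + 1.5i + 2j - k has j-coefficient y = 2 and k-coefficient z = -1, not both zero, so it does not lie in the complex subalgebra spanned by 1 and i.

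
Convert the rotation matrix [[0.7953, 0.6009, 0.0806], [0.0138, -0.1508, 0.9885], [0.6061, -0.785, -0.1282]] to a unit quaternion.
0.6157 - 0.7201i - 0.2134j - 0.2384k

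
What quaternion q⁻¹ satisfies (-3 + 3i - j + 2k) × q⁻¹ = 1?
-0.1304 - 0.1304i + 0.0435j - 0.087k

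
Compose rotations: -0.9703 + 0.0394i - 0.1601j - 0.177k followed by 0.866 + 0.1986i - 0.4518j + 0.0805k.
-0.9062 - 0.0657i + 0.3381j - 0.2454k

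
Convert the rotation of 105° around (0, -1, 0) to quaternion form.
0.6088 - 0.7934j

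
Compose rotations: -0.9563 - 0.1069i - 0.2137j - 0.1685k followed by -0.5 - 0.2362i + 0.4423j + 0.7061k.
0.6664 + 0.3557i - 0.4314j - 0.4932k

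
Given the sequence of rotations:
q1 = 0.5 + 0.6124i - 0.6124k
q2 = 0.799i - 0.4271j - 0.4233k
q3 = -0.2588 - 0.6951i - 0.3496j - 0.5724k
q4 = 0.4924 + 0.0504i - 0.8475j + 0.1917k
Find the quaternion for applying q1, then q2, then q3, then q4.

q2 · q1 = -0.7485 + 0.6611i + 0.0165j + 0.0499k
q3 · q2 · q1 = 0.6876 + 0.3412i - 0.0863j + 0.6352k
q4 · q3 · q2 · q1 = 0.1265 - 0.3191i - 0.5918j + 0.7294k
0.1265 - 0.3191i - 0.5918j + 0.7294k


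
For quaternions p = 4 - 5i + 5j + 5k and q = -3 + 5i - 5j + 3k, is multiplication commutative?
No: pq = 23 + 75i + 5j - 3k ≠ 23 - 5i - 75j - 3k = qp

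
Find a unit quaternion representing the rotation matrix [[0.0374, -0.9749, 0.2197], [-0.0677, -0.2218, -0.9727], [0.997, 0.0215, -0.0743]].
0.4305 + 0.5774i - 0.4514j + 0.5268k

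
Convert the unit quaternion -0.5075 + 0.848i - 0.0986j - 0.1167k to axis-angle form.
axis = (0.9842, -0.1144, -0.1354), θ = 241°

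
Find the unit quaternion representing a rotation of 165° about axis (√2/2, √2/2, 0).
0.1305 + 0.7011i + 0.7011j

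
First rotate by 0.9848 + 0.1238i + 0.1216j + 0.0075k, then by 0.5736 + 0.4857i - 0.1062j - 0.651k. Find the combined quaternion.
0.5225 + 0.6277i - 0.1191j - 0.5646k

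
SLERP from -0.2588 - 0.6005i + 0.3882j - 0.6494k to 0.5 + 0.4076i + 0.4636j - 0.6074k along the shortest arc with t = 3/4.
0.348 + 0.1503i + 0.5379j - 0.753k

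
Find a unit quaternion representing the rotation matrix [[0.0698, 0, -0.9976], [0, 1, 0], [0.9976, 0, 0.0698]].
0.7314 - 0.682j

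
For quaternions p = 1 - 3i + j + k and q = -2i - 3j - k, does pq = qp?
No: pq = -2 - 8j + 10k ≠ -2 - 4i + 2j - 12k = qp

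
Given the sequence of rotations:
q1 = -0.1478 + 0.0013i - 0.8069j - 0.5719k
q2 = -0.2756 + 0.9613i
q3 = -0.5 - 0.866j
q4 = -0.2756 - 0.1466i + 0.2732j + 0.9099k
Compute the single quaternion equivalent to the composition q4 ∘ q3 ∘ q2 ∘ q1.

q2 · q1 = 0.0395 - 0.1424i + 0.7721j - 0.6181k
q3 · q2 · q1 = 0.6489 + 0.6065i - 0.4203j + 0.1857k
q4 · q3 · q2 · q1 = -0.1441 + 0.1709i + 0.8722j + 0.4352k
-0.1441 + 0.1709i + 0.8722j + 0.4352k


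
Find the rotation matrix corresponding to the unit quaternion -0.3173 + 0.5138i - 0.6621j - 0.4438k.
[[-0.2707, -0.962, -0.0359], [-0.3987, 0.0781, 0.9137], [-0.8762, 0.2616, -0.4047]]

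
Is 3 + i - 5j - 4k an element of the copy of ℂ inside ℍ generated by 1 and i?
No. The quaternion 3 + i - 5j - 4k has j-coefficient y = -5 and k-coefficient z = -4, not both zero, so it does not lie in the complex subalgebra spanned by 1 and i.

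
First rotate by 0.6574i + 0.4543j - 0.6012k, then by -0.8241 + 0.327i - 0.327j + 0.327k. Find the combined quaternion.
0.1302 - 0.4937i + 0.0372j + 0.859k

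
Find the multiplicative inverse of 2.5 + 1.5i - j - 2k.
0.1852 - 0.1111i + 0.0741j + 0.1481k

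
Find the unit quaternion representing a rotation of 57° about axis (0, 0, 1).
0.8788 + 0.4772k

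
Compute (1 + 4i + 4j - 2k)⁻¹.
0.027 - 0.1081i - 0.1081j + 0.0541k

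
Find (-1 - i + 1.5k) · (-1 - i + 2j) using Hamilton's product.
-i - 3.5j - 3.5k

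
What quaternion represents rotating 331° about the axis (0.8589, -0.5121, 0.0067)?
-0.9681 + 0.2151i - 0.1282j + 0.0017k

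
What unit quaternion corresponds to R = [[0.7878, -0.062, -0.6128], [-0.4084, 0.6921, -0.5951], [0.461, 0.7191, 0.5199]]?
0.866 + 0.3794i - 0.31j - 0.1k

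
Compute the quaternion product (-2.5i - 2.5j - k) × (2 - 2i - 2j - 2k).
-12 - 2i - 8j - 2k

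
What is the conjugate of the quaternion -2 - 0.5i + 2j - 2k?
-2 + 0.5i - 2j + 2k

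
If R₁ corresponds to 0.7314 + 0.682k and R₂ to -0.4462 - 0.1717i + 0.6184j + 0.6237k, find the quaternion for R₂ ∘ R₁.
-0.7517 + 0.2962i + 0.5694j + 0.1519k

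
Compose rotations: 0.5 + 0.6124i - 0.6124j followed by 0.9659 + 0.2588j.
0.6414 + 0.5915i - 0.4621j - 0.1585k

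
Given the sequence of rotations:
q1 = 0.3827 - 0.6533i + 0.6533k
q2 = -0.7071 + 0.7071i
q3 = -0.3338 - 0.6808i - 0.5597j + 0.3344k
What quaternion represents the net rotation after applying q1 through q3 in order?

q2 · q1 = 0.1913 + 0.7326i - 0.4619j - 0.4619k
q3 · q2 · q1 = 0.3308 + 0.0382i - 0.0224j + 0.9427k
0.3308 + 0.0382i - 0.0224j + 0.9427k


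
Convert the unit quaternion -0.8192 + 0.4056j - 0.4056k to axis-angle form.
axis = (0, √2/2, -√2/2), θ = 290°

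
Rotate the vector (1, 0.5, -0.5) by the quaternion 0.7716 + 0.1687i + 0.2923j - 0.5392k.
(0.578, -0.265, -1.047)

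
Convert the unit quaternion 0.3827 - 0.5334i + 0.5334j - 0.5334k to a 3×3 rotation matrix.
[[-0.1381, -0.1608, 0.9773], [-0.9773, -0.1381, -0.1608], [0.1608, -0.9773, -0.1381]]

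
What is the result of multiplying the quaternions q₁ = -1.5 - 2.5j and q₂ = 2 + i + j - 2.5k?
-0.5 + 4.75i - 6.5j + 6.25k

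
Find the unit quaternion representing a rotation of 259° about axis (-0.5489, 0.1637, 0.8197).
-0.6361 - 0.4235i + 0.1263j + 0.6325k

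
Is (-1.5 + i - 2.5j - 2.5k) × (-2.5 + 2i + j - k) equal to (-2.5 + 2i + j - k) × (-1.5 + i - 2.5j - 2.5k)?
No: pq = 1.75 - 0.5i + 0.75j + 13.75k ≠ 1.75 - 10.5i + 8.75j + 1.75k = qp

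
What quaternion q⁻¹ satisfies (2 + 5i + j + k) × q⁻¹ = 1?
0.0645 - 0.1613i - 0.0323j - 0.0323k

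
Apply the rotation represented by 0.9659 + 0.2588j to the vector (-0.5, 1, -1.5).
(-1.183, 1, -1.049)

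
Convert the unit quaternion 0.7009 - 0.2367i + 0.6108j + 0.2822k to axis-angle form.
axis = (-0.3319, 0.8563, 0.3956), θ = 91°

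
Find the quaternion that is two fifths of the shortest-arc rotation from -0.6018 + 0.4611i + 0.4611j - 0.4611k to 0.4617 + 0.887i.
-0.2079 + 0.8407i + 0.3536j - 0.3536k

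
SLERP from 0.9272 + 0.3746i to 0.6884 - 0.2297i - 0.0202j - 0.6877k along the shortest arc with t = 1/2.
0.9169 + 0.0822i - 0.0115j - 0.3903k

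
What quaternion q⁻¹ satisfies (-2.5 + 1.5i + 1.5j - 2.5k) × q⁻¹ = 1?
-0.1471 - 0.0882i - 0.0882j + 0.1471k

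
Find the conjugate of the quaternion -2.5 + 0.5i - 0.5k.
-2.5 - 0.5i + 0.5k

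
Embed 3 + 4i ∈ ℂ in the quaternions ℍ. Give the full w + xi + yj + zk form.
3 + 4i + 0j + 0k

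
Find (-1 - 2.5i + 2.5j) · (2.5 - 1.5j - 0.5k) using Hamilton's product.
1.25 - 7.5i + 6.5j + 4.25k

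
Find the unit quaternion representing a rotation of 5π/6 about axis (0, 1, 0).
0.2588 + 0.9659j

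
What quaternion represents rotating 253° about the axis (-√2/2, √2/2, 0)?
-0.5948 - 0.5684i + 0.5684j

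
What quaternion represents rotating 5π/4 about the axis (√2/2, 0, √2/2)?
-0.3827 + 0.6533i + 0.6533k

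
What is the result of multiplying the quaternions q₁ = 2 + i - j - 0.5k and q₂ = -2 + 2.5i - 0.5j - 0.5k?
-7.25 + 3.25i + 0.25j + 2k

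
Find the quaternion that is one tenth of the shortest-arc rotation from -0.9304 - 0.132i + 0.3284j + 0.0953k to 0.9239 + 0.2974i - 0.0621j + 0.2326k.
-0.9387 - 0.1504i + 0.304j + 0.0623k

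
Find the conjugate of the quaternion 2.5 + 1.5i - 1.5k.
2.5 - 1.5i + 1.5k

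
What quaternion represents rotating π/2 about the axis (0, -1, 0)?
0.7071 - 0.7071j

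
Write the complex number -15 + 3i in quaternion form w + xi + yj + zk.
-15 + 3i + 0j + 0k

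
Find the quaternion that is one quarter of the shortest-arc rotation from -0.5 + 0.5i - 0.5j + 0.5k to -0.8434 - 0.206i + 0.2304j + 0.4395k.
-0.6751 + 0.3511i - 0.3436j + 0.5504k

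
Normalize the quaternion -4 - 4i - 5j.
-0.5298 - 0.5298i - 0.6623j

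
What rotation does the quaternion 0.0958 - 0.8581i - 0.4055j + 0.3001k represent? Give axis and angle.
axis = (-0.8621, -0.4074, 0.3015), θ = 169°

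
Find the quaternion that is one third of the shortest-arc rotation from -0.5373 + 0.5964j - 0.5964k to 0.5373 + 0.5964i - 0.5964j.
-0.5863 - 0.2232i + 0.6508j - 0.4277k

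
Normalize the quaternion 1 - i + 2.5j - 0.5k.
0.343 - 0.343i + 0.8575j - 0.1715k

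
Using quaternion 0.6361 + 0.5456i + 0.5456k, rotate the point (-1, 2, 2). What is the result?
(-0.602, -2.464, 1.602)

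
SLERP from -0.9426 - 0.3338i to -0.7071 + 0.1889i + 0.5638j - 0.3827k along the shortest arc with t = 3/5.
-0.8929 - 0.0265i + 0.3718j - 0.2524k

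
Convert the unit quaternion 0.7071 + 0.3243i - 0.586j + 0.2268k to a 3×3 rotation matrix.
[[0.2103, -0.7008, -0.6816], [-0.0593, 0.6868, -0.7244], [0.9758, 0.1928, 0.1029]]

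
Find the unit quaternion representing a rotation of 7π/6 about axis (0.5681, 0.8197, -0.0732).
-0.2588 + 0.5487i + 0.7918j - 0.0707k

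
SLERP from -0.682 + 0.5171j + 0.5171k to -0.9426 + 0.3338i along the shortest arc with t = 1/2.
-0.8963 + 0.1842i + 0.2853j + 0.2853k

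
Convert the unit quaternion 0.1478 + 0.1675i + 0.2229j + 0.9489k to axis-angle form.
axis = (0.1694, 0.2254, 0.9594), θ = 163°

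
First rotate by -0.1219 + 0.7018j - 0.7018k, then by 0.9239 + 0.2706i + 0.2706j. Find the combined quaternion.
-0.3025 - 0.2229i + 0.8053j - 0.4585k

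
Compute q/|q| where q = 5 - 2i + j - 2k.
0.8575 - 0.343i + 0.1715j - 0.343k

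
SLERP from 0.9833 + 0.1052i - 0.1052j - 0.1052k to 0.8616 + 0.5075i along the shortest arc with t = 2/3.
0.9232 + 0.3809i - 0.0361j - 0.0361k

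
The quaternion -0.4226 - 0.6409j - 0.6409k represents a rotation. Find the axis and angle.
axis = (0, -√2/2, -√2/2), θ = 230°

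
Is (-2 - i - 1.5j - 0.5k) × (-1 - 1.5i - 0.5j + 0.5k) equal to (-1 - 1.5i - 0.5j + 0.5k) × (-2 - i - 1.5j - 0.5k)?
No: pq = 3i + 3.75j - 2.25k ≠ 5i + 1.25j + 1.25k = qp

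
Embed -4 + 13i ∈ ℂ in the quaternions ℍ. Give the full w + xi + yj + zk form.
-4 + 13i + 0j + 0k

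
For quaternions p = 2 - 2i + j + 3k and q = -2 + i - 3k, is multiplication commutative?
No: pq = 7 + 3i - 5j - 13k ≠ 7 + 9i + j - 11k = qp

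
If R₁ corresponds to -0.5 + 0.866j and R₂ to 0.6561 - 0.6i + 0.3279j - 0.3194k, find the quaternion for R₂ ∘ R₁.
-0.612 + 0.5766i + 0.4042j - 0.3599k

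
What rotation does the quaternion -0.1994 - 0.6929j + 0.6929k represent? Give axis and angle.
axis = (0, -√2/2, √2/2), θ = 203°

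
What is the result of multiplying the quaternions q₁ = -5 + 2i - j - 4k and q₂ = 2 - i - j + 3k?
3 + 2i + j - 26k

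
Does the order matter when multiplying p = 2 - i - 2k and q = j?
Yes: pq = 2i + 2j - k ≠ -2i + 2j + k = qp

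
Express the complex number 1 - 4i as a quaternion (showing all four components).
1 - 4i + 0j + 0k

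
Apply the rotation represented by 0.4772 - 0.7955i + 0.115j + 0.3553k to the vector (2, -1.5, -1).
(2.681, 0.248, -0.042)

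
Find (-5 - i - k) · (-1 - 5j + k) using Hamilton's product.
6 - 4i + 26j + k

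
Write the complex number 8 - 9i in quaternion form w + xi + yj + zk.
8 - 9i + 0j + 0k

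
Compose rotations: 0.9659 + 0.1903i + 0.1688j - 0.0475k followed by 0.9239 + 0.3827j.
0.8278 + 0.1576i + 0.5256j - 0.1167k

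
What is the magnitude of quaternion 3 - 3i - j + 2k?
√23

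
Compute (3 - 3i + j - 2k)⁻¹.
0.1304 + 0.1304i - 0.0435j + 0.087k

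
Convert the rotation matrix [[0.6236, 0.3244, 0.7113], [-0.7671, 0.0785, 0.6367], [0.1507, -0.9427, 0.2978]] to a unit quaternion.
0.7071 - 0.5584i + 0.1982j - 0.3859k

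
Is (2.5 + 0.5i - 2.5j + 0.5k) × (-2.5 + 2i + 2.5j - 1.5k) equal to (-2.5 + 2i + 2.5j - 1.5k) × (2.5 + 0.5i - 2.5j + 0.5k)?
No: pq = -0.25 + 6.25i + 14.25j + 1.25k ≠ -0.25 + 1.25i + 10.75j - 11.25k = qp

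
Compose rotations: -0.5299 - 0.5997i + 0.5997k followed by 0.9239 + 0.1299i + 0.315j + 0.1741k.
-0.5161 - 0.434i - 0.3492j + 0.6507k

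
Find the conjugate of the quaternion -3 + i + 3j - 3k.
-3 - i - 3j + 3k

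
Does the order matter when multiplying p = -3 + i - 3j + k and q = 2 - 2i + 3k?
Yes: pq = -7 - i - 11j - 13k ≠ -7 + 17i - j - k = qp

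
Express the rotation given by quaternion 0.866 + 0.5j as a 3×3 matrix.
[[0.5, 0, 0.866], [0, 1, 0], [-0.866, 0, 0.5]]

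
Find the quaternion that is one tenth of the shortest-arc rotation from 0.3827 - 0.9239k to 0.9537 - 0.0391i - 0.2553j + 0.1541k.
0.4988 - 0.0054i - 0.0351j - 0.866k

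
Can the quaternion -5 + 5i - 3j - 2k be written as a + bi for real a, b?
No. The quaternion -5 + 5i - 3j - 2k has j-coefficient y = -3 and k-coefficient z = -2, not both zero, so it does not lie in the complex subalgebra spanned by 1 and i.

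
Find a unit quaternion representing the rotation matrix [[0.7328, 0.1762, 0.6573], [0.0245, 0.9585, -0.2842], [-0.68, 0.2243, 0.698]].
0.9205 + 0.1381i + 0.3632j - 0.0412k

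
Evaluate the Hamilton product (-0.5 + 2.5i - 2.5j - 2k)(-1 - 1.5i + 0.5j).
5.5 - 0.75i + 5.25j - 0.5k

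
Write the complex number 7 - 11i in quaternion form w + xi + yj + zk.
7 - 11i + 0j + 0k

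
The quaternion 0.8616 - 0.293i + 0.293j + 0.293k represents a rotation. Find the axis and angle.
axis = (-√3/3, √3/3, √3/3), θ = 61°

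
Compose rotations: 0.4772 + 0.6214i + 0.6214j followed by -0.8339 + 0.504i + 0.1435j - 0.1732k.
-0.8003 - 0.1701i - 0.5573j + 0.1414k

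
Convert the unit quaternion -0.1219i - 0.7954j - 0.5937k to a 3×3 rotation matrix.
[[-0.9703, 0.1939, 0.1447], [0.1939, 0.2653, 0.9445], [0.1447, 0.9445, -0.295]]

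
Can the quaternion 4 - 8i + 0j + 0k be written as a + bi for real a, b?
Yes. The quaternion 4 - 8i has j- and k-coefficients y = z = 0, so it lies in the complex subalgebra spanned by 1 and i.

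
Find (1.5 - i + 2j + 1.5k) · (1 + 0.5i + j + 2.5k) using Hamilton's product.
-3.75 + 3.25i + 6.75j + 3.25k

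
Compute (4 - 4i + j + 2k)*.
4 + 4i - j - 2k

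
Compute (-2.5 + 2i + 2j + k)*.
-2.5 - 2i - 2j - k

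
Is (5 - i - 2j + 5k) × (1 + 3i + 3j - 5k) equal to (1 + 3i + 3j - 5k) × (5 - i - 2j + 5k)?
No: pq = 39 + 9i + 23j - 17k ≠ 39 + 19i + 3j - 23k = qp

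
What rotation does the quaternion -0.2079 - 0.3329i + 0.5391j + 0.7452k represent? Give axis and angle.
axis = (-0.3403, 0.5511, 0.7618), θ = 204°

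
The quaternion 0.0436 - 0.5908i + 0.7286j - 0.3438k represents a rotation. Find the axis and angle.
axis = (-0.5914, 0.7293, -0.3441), θ = 175°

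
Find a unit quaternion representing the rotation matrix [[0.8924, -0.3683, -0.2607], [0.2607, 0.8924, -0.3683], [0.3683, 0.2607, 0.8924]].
0.9588 + 0.164i - 0.164j + 0.164k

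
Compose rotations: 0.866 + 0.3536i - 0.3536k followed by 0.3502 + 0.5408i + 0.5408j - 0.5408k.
-0.0792 + 0.4009i + 0.4683j - 0.7834k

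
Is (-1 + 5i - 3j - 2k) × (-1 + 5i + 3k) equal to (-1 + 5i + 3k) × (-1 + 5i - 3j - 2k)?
No: pq = -18 - 19i - 22j + 14k ≠ -18 - i + 28j - 16k = qp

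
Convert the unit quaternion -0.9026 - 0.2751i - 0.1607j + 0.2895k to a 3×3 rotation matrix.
[[0.7807, 0.611, 0.1308], [-0.4342, 0.681, -0.5897], [-0.4494, 0.4036, 0.797]]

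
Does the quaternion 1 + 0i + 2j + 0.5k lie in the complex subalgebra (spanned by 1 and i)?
No. The quaternion 1 + 2j + 0.5k has j-coefficient y = 2 and k-coefficient z = 0.5, not both zero, so it does not lie in the complex subalgebra spanned by 1 and i.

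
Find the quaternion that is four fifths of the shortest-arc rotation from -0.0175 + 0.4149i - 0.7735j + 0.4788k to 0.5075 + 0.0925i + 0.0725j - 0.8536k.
-0.4446 + 0.0222i - 0.2538j + 0.8587k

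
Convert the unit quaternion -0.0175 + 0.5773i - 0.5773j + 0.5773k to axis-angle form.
axis = (√3/3, -√3/3, √3/3), θ = 182°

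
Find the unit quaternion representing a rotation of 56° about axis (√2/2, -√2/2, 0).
0.8829 + 0.332i - 0.332j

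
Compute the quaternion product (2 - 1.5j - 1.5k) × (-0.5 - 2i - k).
-2.5 - 2.5i + 3.75j - 4.25k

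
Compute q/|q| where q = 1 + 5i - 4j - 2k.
0.1474 + 0.7372i - 0.5898j - 0.2949k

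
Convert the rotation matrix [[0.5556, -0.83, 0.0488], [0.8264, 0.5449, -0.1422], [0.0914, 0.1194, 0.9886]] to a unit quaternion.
0.8788 + 0.0744i - 0.0121j + 0.4712k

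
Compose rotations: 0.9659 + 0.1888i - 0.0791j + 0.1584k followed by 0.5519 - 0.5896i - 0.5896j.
0.5978 - 0.5587i - 0.5198j + 0.2454k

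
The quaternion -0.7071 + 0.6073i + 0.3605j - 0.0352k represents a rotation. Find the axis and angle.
axis = (0.8588, 0.5098, -0.0498), θ = 3π/2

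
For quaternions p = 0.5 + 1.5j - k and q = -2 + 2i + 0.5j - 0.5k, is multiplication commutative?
No: pq = -2.25 + 0.75i - 4.75j - 1.25k ≠ -2.25 + 1.25i - 0.75j + 4.75k = qp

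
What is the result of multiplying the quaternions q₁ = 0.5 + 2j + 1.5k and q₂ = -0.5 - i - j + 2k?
-1.25 + 5i - 3j + 2.25k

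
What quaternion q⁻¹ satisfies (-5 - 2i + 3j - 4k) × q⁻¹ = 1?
-0.0926 + 0.037i - 0.0556j + 0.0741k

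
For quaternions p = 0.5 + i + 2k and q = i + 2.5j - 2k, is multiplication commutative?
No: pq = 3 - 4.5i + 5.25j + 1.5k ≠ 3 + 5.5i - 2.75j - 3.5k = qp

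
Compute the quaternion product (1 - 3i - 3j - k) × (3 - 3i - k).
-7 - 9i - 9j - 13k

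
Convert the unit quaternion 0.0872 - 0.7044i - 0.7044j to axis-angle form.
axis = (-√2/2, -√2/2, 0), θ = 170°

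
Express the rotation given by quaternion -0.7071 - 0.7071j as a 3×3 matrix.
[[0, 0, 1], [0, 1, 0], [-1, 0, 0]]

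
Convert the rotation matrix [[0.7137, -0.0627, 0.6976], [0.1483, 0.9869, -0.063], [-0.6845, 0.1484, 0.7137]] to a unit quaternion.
0.9239 + 0.0572i + 0.374j + 0.0571k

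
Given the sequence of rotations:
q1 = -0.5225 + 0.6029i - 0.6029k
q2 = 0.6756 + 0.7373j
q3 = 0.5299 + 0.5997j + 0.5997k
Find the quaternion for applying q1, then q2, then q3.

q2 · q1 = -0.353 - 0.0372i - 0.3852j - 0.8518k
q3 · q2 · q1 = 0.5548 - 0.2995i - 0.4381j - 0.6408k
0.5548 - 0.2995i - 0.4381j - 0.6408k


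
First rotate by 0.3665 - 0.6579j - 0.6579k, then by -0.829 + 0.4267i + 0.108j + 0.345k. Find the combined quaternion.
-0.0058 + 0.3123i + 0.8657j + 0.3911k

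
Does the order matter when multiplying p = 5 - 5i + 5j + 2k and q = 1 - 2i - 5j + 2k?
Yes: pq = 16 + 5i - 14j + 47k ≠ 16 - 35i - 26j - 23k = qp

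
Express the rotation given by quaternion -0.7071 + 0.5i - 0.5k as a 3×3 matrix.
[[0.5, -0.7071, -0.5], [0.7071, 0, 0.7071], [-0.5, -0.7071, 0.5]]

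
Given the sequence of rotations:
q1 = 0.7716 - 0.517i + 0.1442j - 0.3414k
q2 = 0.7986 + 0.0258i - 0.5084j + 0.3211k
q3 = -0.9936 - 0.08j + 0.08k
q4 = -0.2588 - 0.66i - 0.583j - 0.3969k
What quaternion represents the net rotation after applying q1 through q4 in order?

q2 · q1 = 0.8125 - 0.2657i - 0.4343j - 0.284k
q3 · q2 · q1 = -0.8193 + 0.3215i + 0.3453j + 0.3259k
q4 · q3 · q2 · q1 = 0.7549 + 0.4046i + 0.4758j + 0.2004k
0.7549 + 0.4046i + 0.4758j + 0.2004k


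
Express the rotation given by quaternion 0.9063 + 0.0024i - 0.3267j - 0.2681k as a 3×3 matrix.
[[0.6428, 0.4844, -0.5935], [-0.4875, 0.8562, 0.1708], [0.5909, 0.1795, 0.7865]]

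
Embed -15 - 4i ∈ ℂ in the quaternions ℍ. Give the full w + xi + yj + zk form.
-15 - 4i + 0j + 0k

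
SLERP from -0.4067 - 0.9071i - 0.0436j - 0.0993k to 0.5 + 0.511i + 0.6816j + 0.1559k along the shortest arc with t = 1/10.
-0.4288 - 0.8894i - 0.1155j - 0.1084k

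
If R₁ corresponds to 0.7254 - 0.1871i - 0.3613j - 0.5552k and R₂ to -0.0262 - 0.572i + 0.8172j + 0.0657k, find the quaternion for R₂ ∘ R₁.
0.2057 - 0.84i + 0.2724j + 0.4218k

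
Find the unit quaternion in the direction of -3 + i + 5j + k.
-0.5 + 0.1667i + 0.8333j + 0.1667k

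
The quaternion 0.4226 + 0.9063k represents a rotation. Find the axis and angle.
axis = (0, 0, 1), θ = 130°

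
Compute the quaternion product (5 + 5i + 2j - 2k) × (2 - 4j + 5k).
28 + 12i - 41j + k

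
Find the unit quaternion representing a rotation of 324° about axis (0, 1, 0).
-0.9511 + 0.309j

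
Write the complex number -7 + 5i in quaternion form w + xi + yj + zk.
-7 + 5i + 0j + 0k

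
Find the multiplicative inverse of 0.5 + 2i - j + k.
0.08 - 0.32i + 0.16j - 0.16k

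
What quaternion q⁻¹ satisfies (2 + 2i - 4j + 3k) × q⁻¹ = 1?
0.0606 - 0.0606i + 0.1212j - 0.0909k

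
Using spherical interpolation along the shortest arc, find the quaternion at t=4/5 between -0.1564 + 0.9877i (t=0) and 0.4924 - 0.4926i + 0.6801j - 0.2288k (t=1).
-0.4548 + 0.6494i - 0.5776j + 0.1943k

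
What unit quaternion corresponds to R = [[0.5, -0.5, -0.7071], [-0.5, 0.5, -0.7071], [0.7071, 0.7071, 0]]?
0.7071 + 0.5i - 0.5j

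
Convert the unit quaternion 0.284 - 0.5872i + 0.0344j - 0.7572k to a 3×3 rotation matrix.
[[-0.1491, 0.3897, 0.9088], [-0.4705, -0.8363, 0.2814], [0.8697, -0.3856, 0.308]]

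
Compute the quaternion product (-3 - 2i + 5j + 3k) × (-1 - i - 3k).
10 - 10i - 14j + 11k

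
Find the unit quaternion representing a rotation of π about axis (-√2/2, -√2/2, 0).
-0.7071i - 0.7071j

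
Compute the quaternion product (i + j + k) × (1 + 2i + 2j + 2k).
-6 + i + j + k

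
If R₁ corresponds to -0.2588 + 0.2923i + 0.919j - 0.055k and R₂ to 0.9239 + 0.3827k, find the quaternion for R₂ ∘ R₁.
-0.2181 - 0.0816i + 0.9609j - 0.1499k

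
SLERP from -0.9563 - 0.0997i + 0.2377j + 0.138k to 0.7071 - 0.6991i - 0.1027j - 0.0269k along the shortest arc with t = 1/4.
-0.9615 + 0.1188i + 0.2183j + 0.1175k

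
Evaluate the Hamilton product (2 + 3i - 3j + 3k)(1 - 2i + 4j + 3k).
11 - 22i - 10j + 15k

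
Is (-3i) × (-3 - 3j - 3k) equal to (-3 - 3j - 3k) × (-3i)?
No: pq = 9i - 9j + 9k ≠ 9i + 9j - 9k = qp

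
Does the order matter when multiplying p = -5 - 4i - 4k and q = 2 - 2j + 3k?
Yes: pq = 2 - 16i + 22j - 15k ≠ 2 - 2j - 31k = qp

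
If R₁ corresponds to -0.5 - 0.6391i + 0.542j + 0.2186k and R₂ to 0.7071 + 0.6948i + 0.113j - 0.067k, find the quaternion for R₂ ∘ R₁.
0.0439 - 0.7383i + 0.2177j + 0.6369k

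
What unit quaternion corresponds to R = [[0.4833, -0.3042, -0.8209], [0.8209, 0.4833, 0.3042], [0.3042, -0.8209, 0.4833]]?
0.7826 - 0.3594i - 0.3594j + 0.3594k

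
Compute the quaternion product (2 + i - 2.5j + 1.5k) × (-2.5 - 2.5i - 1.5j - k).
-4.75 - 2.75i + 0.5j - 13.5k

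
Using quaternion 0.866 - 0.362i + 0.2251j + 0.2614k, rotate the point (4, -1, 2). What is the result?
(4.065, 2.047, -0.534)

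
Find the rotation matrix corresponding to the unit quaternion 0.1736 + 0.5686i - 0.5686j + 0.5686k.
[[-0.2932, -0.844, 0.4492], [-0.4492, -0.2932, -0.844], [0.844, -0.4492, -0.2932]]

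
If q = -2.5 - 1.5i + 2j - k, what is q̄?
-2.5 + 1.5i - 2j + k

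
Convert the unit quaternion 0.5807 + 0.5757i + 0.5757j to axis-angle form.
axis = (√2/2, √2/2, 0), θ = 109°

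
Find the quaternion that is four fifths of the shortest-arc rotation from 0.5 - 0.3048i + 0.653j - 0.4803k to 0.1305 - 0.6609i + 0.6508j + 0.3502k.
0.2304 - 0.6374i + 0.7116j + 0.1852k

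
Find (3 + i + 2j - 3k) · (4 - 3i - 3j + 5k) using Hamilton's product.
36 - 4i + 3j + 6k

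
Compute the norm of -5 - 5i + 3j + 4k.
√75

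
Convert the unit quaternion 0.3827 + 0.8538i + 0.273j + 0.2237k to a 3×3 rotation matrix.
[[0.7509, 0.295, 0.5909], [0.6374, -0.558, -0.5314], [0.173, 0.7756, -0.607]]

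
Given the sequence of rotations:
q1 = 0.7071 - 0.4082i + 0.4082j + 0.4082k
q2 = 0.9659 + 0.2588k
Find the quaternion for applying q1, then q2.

q2 · q1 = 0.5773 - 0.4999i + 0.2886j + 0.5773k
0.5773 - 0.4999i + 0.2886j + 0.5773k


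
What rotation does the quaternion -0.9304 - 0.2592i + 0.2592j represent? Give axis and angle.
axis = (-√2/2, √2/2, 0), θ = 317°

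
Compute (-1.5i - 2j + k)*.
1.5i + 2j - k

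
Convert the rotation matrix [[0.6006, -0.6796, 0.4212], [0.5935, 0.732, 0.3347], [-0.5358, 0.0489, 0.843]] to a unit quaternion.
0.891 - 0.0802i + 0.2685j + 0.3572k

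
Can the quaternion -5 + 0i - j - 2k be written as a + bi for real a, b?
No. The quaternion -5 - j - 2k has j-coefficient y = -1 and k-coefficient z = -2, not both zero, so it does not lie in the complex subalgebra spanned by 1 and i.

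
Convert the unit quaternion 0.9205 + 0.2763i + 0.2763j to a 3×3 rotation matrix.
[[0.8473, 0.1527, 0.5087], [0.1527, 0.8473, -0.5087], [-0.5087, 0.5087, 0.6946]]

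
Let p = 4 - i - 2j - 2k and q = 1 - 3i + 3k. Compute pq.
7 - 19i + 7j + 4k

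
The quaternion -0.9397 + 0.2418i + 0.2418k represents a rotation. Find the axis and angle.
axis = (√2/2, 0, √2/2), θ = 320°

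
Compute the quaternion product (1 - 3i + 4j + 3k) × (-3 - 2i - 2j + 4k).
-13 + 29i - 8j + 9k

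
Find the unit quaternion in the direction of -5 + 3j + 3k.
-0.7625 + 0.4575j + 0.4575k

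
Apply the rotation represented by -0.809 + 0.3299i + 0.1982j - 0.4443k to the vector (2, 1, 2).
(-0.763, 2.802, 0.753)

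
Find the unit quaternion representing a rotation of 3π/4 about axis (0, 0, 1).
0.3827 + 0.9239k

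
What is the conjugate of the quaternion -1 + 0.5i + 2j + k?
-1 - 0.5i - 2j - k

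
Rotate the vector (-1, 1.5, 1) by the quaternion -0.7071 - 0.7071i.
(-1, -1, 1.5)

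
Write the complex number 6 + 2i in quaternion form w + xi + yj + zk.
6 + 2i + 0j + 0k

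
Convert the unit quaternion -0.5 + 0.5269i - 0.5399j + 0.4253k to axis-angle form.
axis = (0.6084, -0.6234, 0.4911), θ = 4π/3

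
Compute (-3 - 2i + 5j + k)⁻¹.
-0.0769 + 0.0513i - 0.1282j - 0.0256k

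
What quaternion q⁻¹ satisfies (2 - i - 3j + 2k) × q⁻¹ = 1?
0.1111 + 0.0556i + 0.1667j - 0.1111k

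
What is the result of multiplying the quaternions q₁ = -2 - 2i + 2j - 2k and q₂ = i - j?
4 - 4i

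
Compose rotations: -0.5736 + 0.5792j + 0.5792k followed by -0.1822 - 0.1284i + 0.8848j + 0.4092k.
-0.645 + 0.3491i - 0.5387j - 0.4146k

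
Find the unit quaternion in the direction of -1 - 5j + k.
-0.1925 - 0.9623j + 0.1925k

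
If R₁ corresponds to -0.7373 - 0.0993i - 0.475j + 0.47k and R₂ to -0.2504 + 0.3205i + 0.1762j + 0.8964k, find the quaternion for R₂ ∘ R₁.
-0.1212 + 0.2972i - 0.2506j - 0.9133k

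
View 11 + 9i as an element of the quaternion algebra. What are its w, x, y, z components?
11 + 9i + 0j + 0k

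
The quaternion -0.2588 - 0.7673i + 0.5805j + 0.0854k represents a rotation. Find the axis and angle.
axis = (-0.7944, 0.601, 0.0884), θ = 7π/6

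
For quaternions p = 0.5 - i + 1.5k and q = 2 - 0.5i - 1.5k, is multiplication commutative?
No: pq = 2.75 - 2.25i - 2.25j + 2.25k ≠ 2.75 - 2.25i + 2.25j + 2.25k = qp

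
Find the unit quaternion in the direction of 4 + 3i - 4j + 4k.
0.5298 + 0.3974i - 0.5298j + 0.5298k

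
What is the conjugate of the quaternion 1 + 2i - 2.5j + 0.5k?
1 - 2i + 2.5j - 0.5k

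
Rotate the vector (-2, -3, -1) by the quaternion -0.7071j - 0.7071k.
(2, -1, -3)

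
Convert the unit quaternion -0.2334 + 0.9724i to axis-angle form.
axis = (1, 0, 0), θ = 207°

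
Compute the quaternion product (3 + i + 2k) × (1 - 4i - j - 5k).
17 - 9i - 6j - 14k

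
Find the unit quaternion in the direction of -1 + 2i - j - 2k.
-0.3162 + 0.6325i - 0.3162j - 0.6325k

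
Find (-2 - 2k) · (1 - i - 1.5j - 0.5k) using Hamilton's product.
-3 - i + 5j - k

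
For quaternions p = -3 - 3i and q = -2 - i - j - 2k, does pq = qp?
No: pq = 3 + 9i - 3j + 9k ≠ 3 + 9i + 9j + 3k = qp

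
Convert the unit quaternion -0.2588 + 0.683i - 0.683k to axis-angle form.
axis = (√2/2, 0, -√2/2), θ = 7π/6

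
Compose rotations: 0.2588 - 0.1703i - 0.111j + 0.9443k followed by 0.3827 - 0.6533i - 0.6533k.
0.6047 - 0.3068i + 0.6857j + 0.2648k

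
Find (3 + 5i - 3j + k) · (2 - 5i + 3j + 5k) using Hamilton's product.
35 - 23i - 27j + 17k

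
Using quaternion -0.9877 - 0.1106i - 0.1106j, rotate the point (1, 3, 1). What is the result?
(1.267, 2.733, 1.388)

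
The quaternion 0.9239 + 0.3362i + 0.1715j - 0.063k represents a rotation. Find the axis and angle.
axis = (0.8786, 0.4482, -0.1646), θ = π/4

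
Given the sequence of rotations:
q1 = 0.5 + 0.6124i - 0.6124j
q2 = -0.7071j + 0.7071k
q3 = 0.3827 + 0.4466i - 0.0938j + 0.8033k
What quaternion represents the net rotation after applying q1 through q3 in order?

q2 · q1 = -0.433 + 0.433i + 0.0795j + 0.7866k
q3 · q2 · q1 = -0.9835 - 0.1653i + 0.0676j + 0.0293k
-0.9835 - 0.1653i + 0.0676j + 0.0293k


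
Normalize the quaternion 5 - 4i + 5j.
0.6155 - 0.4924i + 0.6155j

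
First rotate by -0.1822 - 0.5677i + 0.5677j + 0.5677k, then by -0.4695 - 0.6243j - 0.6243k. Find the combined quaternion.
0.7944 + 0.2665i + 0.2016j - 0.5072k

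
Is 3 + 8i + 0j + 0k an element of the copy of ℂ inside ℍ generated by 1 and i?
Yes. The quaternion 3 + 8i has j- and k-coefficients y = z = 0, so it lies in the complex subalgebra spanned by 1 and i.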